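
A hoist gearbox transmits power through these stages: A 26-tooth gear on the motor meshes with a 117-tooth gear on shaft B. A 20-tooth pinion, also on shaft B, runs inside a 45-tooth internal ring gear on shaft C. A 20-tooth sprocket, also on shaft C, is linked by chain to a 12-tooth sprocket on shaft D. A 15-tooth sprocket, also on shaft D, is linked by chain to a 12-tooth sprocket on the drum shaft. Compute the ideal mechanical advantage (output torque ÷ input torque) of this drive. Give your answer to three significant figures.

Each stage contributes driven/driver: gear mesh 117/26 = 4.5, internal gear 45/20 = 2.25, chain 12/20 = 0.6, chain 12/15 = 0.8.
Overall: 4.5 × 2.25 × 0.6 × 0.8 = 4.86.

4.86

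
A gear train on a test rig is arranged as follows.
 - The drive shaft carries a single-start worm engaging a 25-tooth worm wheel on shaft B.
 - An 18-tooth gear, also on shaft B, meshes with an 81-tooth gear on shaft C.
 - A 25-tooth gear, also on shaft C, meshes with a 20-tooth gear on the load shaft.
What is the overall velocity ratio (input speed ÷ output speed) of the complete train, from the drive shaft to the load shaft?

Each stage contributes driven/driver: worm 25/1 = 25, gear mesh 81/18 = 4.5, gear mesh 20/25 = 0.8.
Overall: 25 × 4.5 × 0.8 = 90.

90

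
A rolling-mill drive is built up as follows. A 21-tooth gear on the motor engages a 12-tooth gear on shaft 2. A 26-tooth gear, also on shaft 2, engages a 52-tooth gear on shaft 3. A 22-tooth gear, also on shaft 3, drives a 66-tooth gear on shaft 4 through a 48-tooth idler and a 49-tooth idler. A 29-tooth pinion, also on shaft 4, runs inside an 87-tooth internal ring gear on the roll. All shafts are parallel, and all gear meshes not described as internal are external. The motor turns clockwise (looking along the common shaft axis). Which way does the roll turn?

the motor → shaft 2: external mesh, 1 reversal → CCW.
shaft 2 → shaft 3: external mesh, 1 reversal → CW.
shaft 3 → shaft 4: driver → idler → idler → driven is 3 external meshes, 3 reversals → CCW.
shaft 4 → the roll: internal mesh, same direction → CCW.
5 reversals in total — an odd number — so the roll turns opposite to the motor.

counterclockwise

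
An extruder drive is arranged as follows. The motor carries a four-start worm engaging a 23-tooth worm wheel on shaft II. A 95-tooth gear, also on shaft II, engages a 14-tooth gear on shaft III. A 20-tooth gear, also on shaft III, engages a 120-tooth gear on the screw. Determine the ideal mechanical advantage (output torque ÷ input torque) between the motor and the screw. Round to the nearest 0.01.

Each stage contributes driven/driver: worm 23/4 = 5.75, gear mesh 14/95 = 0.14737, gear mesh 120/20 = 6.
Overall: 5.75 × 0.14737 × 6 = 5.0842.

5.08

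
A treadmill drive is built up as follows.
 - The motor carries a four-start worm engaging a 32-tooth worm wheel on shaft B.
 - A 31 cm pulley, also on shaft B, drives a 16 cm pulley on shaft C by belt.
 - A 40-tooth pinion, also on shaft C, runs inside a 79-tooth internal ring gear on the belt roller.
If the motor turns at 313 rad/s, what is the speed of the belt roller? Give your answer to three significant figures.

38.4 rad/s

Worm: ratio = 32/4 = 8, so shaft B turns at 313 / 8 = 39.125 rad/s.
Belt: ratio = 16/31 = 0.51613, so shaft C turns at 39.125 / 0.51613 = 75.805 rad/s.
Internal gear: ratio = 79/40 = 1.975, so the belt roller turns at 75.805 / 1.975 = 38.382 rad/s.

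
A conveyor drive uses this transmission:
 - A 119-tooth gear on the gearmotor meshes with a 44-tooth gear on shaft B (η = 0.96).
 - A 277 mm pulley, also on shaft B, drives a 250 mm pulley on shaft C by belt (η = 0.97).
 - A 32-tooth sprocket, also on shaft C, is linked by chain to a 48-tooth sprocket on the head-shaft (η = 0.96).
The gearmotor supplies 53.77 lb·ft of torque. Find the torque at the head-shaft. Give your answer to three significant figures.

24.1 lb·ft

Gear mesh: ratio = 44/119 = 0.36975; torque at shaft B = 53.77 × 0.36975 × 0.96 = 19.086 lb·ft.
Belt: ratio = 250/277 = 0.90253; torque at shaft C = 19.086 × 0.90253 × 0.97 = 16.709 lb·ft.
Chain: ratio = 48/32 = 1.5; torque at the head-shaft = 16.709 × 1.5 × 0.96 = 24.061 lb·ft.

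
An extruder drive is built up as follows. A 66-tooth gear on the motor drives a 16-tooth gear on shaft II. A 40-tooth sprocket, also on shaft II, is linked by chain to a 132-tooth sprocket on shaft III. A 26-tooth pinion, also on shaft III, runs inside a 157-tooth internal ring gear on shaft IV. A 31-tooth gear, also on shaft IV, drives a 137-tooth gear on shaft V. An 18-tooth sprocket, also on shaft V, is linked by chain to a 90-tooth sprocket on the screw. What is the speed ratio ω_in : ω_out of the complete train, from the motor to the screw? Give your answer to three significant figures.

107

Each stage contributes driven/driver: gear mesh 16/66 = 0.24242, chain 132/40 = 3.3, internal gear 157/26 = 6.0385, gear mesh 137/31 = 4.4194, chain 90/18 = 5.
Overall: 0.24242 × 3.3 × 6.0385 × 4.4194 × 5 = 106.74.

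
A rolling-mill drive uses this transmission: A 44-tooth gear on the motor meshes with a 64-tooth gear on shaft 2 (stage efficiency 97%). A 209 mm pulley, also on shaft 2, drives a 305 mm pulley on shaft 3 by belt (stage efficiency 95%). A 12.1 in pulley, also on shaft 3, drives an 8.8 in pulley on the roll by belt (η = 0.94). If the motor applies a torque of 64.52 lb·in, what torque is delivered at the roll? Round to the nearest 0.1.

After the gear mesh (64/44): 64.52 × 1.4545 × 0.97 = 91.032 lb·in
After the belt (305/209): 91.032 × 1.4593 × 0.95 = 126.2 lb·in
After the belt (8.8/12.1): 126.2 × 0.72727 × 0.94 = 86.277 lb·in

86.3 lb·in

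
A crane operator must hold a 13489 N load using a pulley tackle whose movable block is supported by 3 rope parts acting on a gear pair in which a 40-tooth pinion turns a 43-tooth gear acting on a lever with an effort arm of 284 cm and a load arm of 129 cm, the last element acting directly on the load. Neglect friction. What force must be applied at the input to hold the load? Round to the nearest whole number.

1900 N

Block-and-tackle MA = number of supporting rope parts = 3.
Gear pair MA = 43/40 = 1.075.
Lever MA = effort arm / load arm = 284/129 = 2.2016.
Combined ideal MA = 3 × 1.075 × 2.2016 = 7.1.
Effort = load / MA = 13489 / 7.1 = 1899.9 N.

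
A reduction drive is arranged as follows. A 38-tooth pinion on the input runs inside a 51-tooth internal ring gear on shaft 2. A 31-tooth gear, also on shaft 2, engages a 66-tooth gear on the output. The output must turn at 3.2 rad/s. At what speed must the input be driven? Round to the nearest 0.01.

9.14 rad/s

Overall ratio R = 1.3421 × 2.129 = 2.8574.
Required input speed = output speed × R = 3.2 × 2.8574 = 9.1436 rad/s.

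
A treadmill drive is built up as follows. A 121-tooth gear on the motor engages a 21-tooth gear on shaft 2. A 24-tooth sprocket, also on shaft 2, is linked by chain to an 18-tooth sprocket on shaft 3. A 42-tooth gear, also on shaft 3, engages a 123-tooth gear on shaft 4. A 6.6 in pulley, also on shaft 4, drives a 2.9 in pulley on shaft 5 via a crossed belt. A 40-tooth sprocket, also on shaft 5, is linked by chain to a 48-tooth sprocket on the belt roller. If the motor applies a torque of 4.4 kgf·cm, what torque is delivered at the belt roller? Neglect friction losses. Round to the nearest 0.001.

After the gear mesh (21/121): 4.4 × 0.17355 = 0.76364 kgf·cm
After the chain (18/24): 0.76364 × 0.75 = 0.57273 kgf·cm
After the gear mesh (123/42): 0.57273 × 2.9286 = 1.6773 kgf·cm
After the belt (2.9/6.6): 1.6773 × 0.43939 = 0.73698 kgf·cm
After the chain (48/40): 0.73698 × 1.2 = 0.88438 kgf·cm

0.884 kgf·cm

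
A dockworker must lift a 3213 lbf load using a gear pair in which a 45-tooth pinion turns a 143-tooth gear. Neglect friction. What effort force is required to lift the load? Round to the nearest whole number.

1011 lbf

Gear pair MA = 143/45 = 3.1778.
Effort = load / MA = 3213 / 3.1778 = 1011.1 lbf.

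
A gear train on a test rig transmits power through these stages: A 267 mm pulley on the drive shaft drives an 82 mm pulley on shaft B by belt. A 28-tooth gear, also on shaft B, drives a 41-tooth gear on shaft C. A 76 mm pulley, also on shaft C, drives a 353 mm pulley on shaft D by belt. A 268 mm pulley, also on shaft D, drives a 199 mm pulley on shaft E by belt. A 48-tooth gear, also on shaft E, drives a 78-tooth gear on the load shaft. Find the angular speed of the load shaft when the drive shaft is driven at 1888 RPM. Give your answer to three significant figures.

749 RPM

belt 82/267 = 0.30712 → 1888/0.30712 = 6147.5 RPM
gear mesh 41/28 = 1.4643 → 6147.5/1.4643 = 4198.3 RPM
belt 353/76 = 4.6447 → 4198.3/4.6447 = 903.88 RPM
belt 199/268 = 0.74254 → 903.88/0.74254 = 1217.3 RPM
gear mesh 78/48 = 1.625 → 1217.3/1.625 = 749.1 RPM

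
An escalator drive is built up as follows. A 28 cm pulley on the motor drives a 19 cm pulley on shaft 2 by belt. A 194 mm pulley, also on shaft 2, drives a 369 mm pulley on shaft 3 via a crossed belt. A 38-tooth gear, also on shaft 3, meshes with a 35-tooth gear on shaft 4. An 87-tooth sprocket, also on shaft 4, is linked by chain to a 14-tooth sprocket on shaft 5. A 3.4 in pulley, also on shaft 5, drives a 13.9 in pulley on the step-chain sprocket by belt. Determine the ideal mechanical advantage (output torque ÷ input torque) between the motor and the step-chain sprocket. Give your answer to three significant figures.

Each stage contributes driven/driver: belt 19/28 = 0.67857, belt 369/194 = 1.9021, gear mesh 35/38 = 0.92105, chain 14/87 = 0.16092, belt 13.9/3.4 = 4.0882.
Overall: 0.67857 × 1.9021 × 0.92105 × 0.16092 × 4.0882 = 0.78208.

0.782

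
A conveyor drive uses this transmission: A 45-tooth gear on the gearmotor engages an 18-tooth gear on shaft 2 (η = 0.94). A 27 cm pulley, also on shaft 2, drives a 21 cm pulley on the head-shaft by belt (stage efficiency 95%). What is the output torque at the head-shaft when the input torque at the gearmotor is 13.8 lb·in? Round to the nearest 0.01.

Gear mesh: ratio = 18/45 = 0.4; torque at shaft 2 = 13.8 × 0.4 × 0.94 = 5.1888 lb·in.
Belt: ratio = 21/27 = 0.77778; torque at the head-shaft = 5.1888 × 0.77778 × 0.95 = 3.8339 lb·in.

3.83 lb·in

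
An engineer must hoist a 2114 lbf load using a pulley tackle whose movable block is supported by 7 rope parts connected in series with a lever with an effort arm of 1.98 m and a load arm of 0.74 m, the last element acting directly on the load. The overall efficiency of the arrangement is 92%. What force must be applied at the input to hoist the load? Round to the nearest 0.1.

Block-and-tackle MA = number of supporting rope parts = 7.
Lever MA = effort arm / load arm = 1.98/0.74 = 2.6757.
Combined ideal MA = 7 × 2.6757 = 18.73.
Actual MA = 18.73 × 0.92 = 17.231.
Effort = load / actual MA = 2114 / 17.231 = 122.68 lbf.

122.7 lbf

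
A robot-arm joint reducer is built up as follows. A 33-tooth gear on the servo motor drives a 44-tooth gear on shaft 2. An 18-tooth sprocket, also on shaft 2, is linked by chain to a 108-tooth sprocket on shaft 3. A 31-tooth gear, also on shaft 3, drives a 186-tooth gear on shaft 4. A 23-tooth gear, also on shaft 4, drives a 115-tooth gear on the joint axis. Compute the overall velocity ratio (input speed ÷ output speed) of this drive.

Each stage contributes driven/driver: gear mesh 44/33 = 1.3333, chain 108/18 = 6, gear mesh 186/31 = 6, gear mesh 115/23 = 5.
Overall: 1.3333 × 6 × 6 × 5 = 240.

240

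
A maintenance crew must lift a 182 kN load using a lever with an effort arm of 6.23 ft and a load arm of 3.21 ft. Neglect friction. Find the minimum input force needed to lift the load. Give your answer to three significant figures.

Lever MA = effort arm / load arm = 6.23/3.21 = 1.9408.
Effort = load / MA = 182 / 1.9408 = 93.775 kN.

93.8 kN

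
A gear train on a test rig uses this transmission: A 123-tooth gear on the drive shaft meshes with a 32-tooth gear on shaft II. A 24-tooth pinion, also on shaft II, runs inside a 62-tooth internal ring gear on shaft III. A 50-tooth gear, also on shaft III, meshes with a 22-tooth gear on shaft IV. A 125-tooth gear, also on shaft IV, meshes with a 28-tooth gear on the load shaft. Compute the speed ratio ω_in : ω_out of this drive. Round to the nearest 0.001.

0.066

Each stage contributes driven/driver: gear mesh 32/123 = 0.26016, internal gear 62/24 = 2.5833, gear mesh 22/50 = 0.44, gear mesh 28/125 = 0.224.
Overall: 0.26016 × 2.5833 × 0.44 × 0.224 = 0.066241.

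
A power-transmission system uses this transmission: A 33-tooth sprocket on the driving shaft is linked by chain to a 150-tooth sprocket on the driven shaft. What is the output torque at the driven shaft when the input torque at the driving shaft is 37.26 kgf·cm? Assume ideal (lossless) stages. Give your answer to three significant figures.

After the chain (150/33): 37.26 × 4.5455 = 169.36 kgf·cm

169 kgf·cm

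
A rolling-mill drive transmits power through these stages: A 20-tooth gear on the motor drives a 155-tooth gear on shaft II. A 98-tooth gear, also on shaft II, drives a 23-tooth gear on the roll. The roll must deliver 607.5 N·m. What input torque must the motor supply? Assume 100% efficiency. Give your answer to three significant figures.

334 N·m

Overall ratio R = 7.75 × 0.23469 = 1.8189.
Input torque = output torque / R = 607.5 / 1.8189 = 334 N·m.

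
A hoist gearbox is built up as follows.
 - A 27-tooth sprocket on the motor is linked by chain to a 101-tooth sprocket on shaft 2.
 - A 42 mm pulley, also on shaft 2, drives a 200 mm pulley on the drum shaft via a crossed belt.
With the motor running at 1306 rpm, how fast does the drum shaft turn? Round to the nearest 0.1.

chain 101/27 = 3.7407 → 1306/3.7407 = 349.13 rpm
belt 200/42 = 4.7619 → 349.13/4.7619 = 73.317 rpm

73.3 rpm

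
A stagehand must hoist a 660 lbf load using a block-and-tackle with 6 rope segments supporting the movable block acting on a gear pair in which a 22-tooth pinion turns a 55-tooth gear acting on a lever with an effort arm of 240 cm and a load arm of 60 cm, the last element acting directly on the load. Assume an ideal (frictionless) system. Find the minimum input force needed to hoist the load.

Block-and-tackle MA = number of supporting rope parts = 6.
Gear pair MA = 55/22 = 2.5.
Lever MA = effort arm / load arm = 240/60 = 4.
Combined ideal MA = 6 × 2.5 × 4 = 60.
Effort = load / MA = 660 / 60 = 11 lbf.

11 lbf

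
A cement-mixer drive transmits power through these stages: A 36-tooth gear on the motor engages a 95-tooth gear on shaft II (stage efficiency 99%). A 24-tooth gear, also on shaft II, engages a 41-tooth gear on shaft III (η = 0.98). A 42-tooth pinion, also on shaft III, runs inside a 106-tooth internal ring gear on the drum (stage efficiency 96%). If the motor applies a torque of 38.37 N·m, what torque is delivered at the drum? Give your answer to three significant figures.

Gear mesh: ratio = 95/36 = 2.6389; torque at shaft II = 38.37 × 2.6389 × 0.99 = 100.24 N·m.
Gear mesh: ratio = 41/24 = 1.7083; torque at shaft III = 100.24 × 1.7083 × 0.98 = 167.82 N·m.
Internal gear: ratio = 106/42 = 2.5238; torque at the drum = 167.82 × 2.5238 × 0.96 = 406.61 N·m.

407 N·m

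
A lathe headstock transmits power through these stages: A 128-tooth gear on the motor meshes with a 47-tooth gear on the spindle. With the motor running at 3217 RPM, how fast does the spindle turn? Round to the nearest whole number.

8761 RPM

the motor → the spindle (gear mesh, 47/128): 3217 ÷ 0.36719 = 8761.2 RPM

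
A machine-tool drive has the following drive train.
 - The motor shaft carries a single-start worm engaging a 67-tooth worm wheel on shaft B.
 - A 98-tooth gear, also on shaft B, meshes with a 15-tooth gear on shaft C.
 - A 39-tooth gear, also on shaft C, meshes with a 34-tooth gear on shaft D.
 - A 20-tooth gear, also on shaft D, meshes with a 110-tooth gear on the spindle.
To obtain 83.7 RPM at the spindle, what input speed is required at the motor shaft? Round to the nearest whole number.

4116 RPM

Overall ratio R = 67 × 0.15306 × 0.87179 × 5.5 = 49.172.
Required input speed = output speed × R = 83.7 × 49.172 = 4115.7 RPM.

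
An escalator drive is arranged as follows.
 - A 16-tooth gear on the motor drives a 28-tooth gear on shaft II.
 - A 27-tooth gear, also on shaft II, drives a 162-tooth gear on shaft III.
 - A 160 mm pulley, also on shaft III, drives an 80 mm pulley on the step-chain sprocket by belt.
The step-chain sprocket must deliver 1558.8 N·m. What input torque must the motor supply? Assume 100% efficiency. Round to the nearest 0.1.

Overall ratio R = 1.75 × 6 × 0.5 = 5.25.
Input torque = output torque / R = 1558.8 / 5.25 = 296.91 N·m.

296.9 N·m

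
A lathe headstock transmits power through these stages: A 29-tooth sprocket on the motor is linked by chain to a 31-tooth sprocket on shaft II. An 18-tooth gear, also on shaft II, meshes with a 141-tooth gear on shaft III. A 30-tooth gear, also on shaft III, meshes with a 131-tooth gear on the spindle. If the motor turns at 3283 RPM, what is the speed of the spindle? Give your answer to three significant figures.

89.8 RPM

Chain: ratio = 31/29 = 1.069, so shaft II turns at 3283 / 1.069 = 3071.2 RPM.
Gear mesh: ratio = 141/18 = 7.8333, so shaft III turns at 3071.2 / 7.8333 = 392.07 RPM.
Gear mesh: ratio = 131/30 = 4.3667, so the spindle turns at 392.07 / 4.3667 = 89.786 RPM.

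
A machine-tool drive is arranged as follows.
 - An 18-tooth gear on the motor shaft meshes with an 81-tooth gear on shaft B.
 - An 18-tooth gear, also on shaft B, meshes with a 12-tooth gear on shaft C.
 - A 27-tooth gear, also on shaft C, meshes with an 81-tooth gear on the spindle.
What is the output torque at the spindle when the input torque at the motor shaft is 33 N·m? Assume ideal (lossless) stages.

297 N·m

After the gear mesh (81/18): 33 × 4.5 = 148.5 N·m
After the gear mesh (12/18): 148.5 × 0.66667 = 99 N·m
After the gear mesh (81/27): 99 × 3 = 297 N·m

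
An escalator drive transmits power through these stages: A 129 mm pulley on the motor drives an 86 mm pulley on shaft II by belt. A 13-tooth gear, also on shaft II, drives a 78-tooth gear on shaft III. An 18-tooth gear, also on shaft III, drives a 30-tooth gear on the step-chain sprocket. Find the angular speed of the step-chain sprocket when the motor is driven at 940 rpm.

belt 86/129 = 0.66667 → 940/0.66667 = 1410 rpm
gear mesh 78/13 = 6 → 1410/6 = 235 rpm
gear mesh 30/18 = 1.6667 → 235/1.6667 = 141 rpm

141 rpm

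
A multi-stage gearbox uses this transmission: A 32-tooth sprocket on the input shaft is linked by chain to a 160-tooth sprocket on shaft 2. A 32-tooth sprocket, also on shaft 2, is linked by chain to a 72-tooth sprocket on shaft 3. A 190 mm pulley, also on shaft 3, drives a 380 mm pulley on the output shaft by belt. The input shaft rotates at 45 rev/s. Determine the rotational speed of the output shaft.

chain 160/32 = 5 → 45/5 = 9 rev/s
chain 72/32 = 2.25 → 9/2.25 = 4 rev/s
belt 380/190 = 2 → 4/2 = 2 rev/s

2 rev/s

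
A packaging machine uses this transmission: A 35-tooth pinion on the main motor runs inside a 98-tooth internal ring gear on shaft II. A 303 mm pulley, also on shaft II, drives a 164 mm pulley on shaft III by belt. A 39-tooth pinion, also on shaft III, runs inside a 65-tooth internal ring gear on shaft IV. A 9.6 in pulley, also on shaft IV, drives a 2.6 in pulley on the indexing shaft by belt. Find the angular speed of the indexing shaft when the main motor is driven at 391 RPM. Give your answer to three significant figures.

internal gear 98/35 = 2.8 → 391/2.8 = 139.64 RPM
belt 164/303 = 0.54125 → 139.64/0.54125 = 258 RPM
internal gear 65/39 = 1.6667 → 258/1.6667 = 154.8 RPM
belt 2.6/9.6 = 0.27083 → 154.8/0.27083 = 571.57 RPM

572 RPM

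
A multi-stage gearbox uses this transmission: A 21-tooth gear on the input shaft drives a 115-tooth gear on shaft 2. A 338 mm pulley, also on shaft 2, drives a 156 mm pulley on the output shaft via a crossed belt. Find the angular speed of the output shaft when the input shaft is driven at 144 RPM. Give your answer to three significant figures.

the input shaft → shaft 2 (gear mesh, 115/21): 144 ÷ 5.4762 = 26.296 RPM
shaft 2 → the output shaft (belt, 156/338): 26.296 ÷ 0.46154 = 56.974 RPM

57.0 RPM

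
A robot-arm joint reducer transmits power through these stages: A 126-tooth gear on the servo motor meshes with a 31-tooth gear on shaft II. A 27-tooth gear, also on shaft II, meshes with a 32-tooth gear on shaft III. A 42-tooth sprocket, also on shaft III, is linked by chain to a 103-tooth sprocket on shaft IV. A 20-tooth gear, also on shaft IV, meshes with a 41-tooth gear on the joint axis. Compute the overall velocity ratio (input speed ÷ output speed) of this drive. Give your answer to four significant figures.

Each stage contributes driven/driver: gear mesh 31/126 = 0.24603, gear mesh 32/27 = 1.1852, chain 103/42 = 2.4524, gear mesh 41/20 = 2.05.
Overall: 0.24603 × 1.1852 × 2.4524 × 2.05 = 1.466.

1.466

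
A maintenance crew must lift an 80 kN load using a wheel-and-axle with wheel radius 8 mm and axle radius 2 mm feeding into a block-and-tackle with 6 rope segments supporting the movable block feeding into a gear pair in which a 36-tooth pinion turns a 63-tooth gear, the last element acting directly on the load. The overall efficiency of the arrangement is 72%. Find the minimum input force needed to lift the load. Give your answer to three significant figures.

Wheel-and-axle MA = R/r = 8/2 = 4.
Block-and-tackle MA = number of supporting rope parts = 6.
Gear pair MA = 63/36 = 1.75.
Combined ideal MA = 4 × 6 × 1.75 = 42.
Actual MA = 42 × 0.72 = 30.24.
Effort = load / actual MA = 80 / 30.24 = 2.6455 kN.

2.65 kN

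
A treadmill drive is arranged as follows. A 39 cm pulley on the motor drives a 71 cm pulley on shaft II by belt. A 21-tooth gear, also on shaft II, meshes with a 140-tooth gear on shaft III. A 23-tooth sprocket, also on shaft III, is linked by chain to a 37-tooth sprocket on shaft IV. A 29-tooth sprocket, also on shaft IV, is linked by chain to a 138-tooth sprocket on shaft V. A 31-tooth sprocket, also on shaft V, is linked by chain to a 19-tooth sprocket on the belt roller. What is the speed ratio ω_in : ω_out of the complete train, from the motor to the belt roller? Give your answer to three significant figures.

56.9

Each stage contributes driven/driver: belt 71/39 = 1.8205, gear mesh 140/21 = 6.6667, chain 37/23 = 1.6087, chain 138/29 = 4.7586, chain 19/31 = 0.6129.
Overall: 1.8205 × 6.6667 × 1.6087 × 4.7586 × 0.6129 = 56.944.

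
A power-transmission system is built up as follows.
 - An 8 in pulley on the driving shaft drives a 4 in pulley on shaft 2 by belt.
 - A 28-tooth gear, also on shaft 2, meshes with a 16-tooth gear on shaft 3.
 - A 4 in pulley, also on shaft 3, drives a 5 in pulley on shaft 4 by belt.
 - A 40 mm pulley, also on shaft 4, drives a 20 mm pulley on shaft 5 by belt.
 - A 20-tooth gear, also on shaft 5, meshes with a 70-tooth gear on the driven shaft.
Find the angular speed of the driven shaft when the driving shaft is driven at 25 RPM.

Belt: ratio = 4/8 = 0.5, so shaft 2 turns at 25 / 0.5 = 50 RPM.
Gear mesh: ratio = 16/28 = 0.57143, so shaft 3 turns at 50 / 0.57143 = 87.5 RPM.
Belt: ratio = 5/4 = 1.25, so shaft 4 turns at 87.5 / 1.25 = 70 RPM.
Belt: ratio = 20/40 = 0.5, so shaft 5 turns at 70 / 0.5 = 140 RPM.
Gear mesh: ratio = 70/20 = 3.5, so the driven shaft turns at 140 / 3.5 = 40 RPM.

40 RPM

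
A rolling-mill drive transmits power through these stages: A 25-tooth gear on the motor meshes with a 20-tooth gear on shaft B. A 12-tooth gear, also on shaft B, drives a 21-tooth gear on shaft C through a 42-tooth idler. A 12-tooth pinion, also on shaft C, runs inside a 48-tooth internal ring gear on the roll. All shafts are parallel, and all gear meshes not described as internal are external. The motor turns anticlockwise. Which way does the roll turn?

clockwise

the motor → shaft B: external mesh, 1 reversal → CW.
shaft B → shaft C: driver → idler → driven is 2 external meshes, 2 reversals → CW.
shaft C → the roll: internal mesh, same direction → CW.
3 reversals in total — an odd number — so the roll turns opposite to the motor.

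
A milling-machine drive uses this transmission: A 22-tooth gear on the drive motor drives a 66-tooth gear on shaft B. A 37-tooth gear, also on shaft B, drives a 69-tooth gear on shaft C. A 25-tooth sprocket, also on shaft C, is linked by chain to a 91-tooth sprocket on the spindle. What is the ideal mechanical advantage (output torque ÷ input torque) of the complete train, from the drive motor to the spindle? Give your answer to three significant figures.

20.4

Each stage contributes driven/driver: gear mesh 66/22 = 3, gear mesh 69/37 = 1.8649, chain 91/25 = 3.64.
Overall: 3 × 1.8649 × 3.64 = 20.364.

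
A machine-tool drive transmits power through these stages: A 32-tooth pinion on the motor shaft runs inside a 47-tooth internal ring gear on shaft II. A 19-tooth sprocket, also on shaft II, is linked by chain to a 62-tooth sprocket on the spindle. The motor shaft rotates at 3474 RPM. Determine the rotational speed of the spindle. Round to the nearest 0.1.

724.8 RPM

internal gear 47/32 = 1.4688 → 3474/1.4688 = 2365.3 RPM
chain 62/19 = 3.2632 → 2365.3/3.2632 = 724.84 RPM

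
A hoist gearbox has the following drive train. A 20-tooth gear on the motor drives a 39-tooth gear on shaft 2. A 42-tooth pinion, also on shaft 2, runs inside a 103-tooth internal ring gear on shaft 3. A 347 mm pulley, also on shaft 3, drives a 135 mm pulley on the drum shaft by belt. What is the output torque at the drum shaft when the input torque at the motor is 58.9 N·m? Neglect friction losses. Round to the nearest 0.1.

gear mesh 39/20 = 1.95 → τ = 58.9·1.95 = 114.85 N·m
internal gear 103/42 = 2.4524 → τ = 114.85·2.4524 = 281.67 N·m
belt 135/347 = 0.38905 → τ = 281.67·0.38905 = 109.58 N·m

109.6 N·m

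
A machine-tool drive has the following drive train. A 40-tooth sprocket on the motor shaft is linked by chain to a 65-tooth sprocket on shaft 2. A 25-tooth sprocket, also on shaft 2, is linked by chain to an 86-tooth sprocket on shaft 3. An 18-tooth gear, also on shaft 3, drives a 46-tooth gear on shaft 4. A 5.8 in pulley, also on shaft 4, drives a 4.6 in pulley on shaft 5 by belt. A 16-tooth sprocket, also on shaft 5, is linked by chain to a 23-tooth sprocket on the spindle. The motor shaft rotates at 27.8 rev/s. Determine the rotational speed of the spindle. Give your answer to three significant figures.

the motor shaft → shaft 2 (chain, 65/40): 27.8 ÷ 1.625 = 17.108 rev/s
shaft 2 → shaft 3 (chain, 86/25): 17.108 ÷ 3.44 = 4.9732 rev/s
shaft 3 → shaft 4 (gear mesh, 46/18): 4.9732 ÷ 2.5556 = 1.946 rev/s
shaft 4 → shaft 5 (belt, 4.6/5.8): 1.946 ÷ 0.7931 = 2.4537 rev/s
shaft 5 → the spindle (chain, 23/16): 2.4537 ÷ 1.4375 = 1.7069 rev/s

1.71 rev/s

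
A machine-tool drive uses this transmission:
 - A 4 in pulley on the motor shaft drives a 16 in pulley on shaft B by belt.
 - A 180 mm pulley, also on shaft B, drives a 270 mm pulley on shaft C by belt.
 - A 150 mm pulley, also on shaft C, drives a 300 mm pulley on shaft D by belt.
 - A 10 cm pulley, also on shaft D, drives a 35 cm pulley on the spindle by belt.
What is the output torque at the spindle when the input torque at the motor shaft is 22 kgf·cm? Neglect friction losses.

924 kgf·cm

After the belt (16/4): 22 × 4 = 88 kgf·cm
After the belt (270/180): 88 × 1.5 = 132 kgf·cm
After the belt (300/150): 132 × 2 = 264 kgf·cm
After the belt (35/10): 264 × 3.5 = 924 kgf·cm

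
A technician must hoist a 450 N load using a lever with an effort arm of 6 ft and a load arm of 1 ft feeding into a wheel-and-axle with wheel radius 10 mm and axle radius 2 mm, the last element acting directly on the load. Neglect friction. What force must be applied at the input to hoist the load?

15 N

Lever MA = effort arm / load arm = 6/1 = 6.
Wheel-and-axle MA = R/r = 10/2 = 5.
Combined ideal MA = 6 × 5 = 30.
Effort = load / MA = 450 / 30 = 15 N.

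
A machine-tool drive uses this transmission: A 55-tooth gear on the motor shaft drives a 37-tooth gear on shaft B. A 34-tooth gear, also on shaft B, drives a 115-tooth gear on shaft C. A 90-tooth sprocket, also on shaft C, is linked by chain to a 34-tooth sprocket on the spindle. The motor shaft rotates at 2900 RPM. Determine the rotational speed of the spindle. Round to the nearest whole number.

3374 RPM

Gear mesh: ratio = 37/55 = 0.67273, so shaft B turns at 2900 / 0.67273 = 4310.8 RPM.
Gear mesh: ratio = 115/34 = 3.3824, so shaft C turns at 4310.8 / 3.3824 = 1274.5 RPM.
Chain: ratio = 34/90 = 0.37778, so the spindle turns at 1274.5 / 0.37778 = 3373.7 RPM.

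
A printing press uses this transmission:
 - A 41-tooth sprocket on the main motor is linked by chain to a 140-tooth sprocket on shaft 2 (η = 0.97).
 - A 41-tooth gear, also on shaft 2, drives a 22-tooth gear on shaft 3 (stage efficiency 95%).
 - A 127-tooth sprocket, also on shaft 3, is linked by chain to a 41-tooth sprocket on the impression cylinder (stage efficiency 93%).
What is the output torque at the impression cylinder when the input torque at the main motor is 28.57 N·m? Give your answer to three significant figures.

14.5 N·m

Chain: ratio = 140/41 = 3.4146; torque at shaft 2 = 28.57 × 3.4146 × 0.97 = 94.629 N·m.
Gear mesh: ratio = 22/41 = 0.53659; torque at shaft 3 = 94.629 × 0.53659 × 0.95 = 48.238 N·m.
Chain: ratio = 41/127 = 0.32283; torque at the impression cylinder = 48.238 × 0.32283 × 0.93 = 14.483 N·m.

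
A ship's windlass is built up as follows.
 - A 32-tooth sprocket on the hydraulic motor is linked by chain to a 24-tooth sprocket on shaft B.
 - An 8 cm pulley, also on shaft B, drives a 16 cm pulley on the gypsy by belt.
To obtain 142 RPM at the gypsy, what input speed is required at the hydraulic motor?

Overall ratio R = 0.75 × 2 = 1.5.
Required input speed = output speed × R = 142 × 1.5 = 213 RPM.

213 RPM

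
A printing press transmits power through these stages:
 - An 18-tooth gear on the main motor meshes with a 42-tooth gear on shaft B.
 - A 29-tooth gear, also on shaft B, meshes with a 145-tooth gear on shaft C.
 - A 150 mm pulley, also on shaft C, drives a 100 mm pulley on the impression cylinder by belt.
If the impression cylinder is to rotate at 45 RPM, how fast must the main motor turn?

350 RPM

Overall ratio R = 2.3333 × 5 × 0.66667 = 7.7778.
Required input speed = output speed × R = 45 × 7.7778 = 350 RPM.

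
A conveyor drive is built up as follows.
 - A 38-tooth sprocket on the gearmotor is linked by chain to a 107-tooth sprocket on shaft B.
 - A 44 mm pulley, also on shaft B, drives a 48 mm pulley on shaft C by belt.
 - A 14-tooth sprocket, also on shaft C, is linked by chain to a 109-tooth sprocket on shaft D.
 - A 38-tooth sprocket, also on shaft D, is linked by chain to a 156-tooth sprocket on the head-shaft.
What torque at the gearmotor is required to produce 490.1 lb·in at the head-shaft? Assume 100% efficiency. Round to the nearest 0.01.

Overall ratio R = 2.8158 × 1.0909 × 7.7857 × 4.1053 = 98.181.
Input torque = output torque / R = 490.1 / 98.181 = 4.9918 lb·in.

4.99 lb·in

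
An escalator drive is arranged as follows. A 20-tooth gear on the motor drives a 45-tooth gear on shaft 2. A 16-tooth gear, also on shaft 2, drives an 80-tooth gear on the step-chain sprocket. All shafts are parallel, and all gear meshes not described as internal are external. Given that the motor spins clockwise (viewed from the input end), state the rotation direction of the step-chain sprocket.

the motor → shaft 2: external mesh, 1 reversal → CCW.
shaft 2 → the step-chain sprocket: external mesh, 1 reversal → CW.
2 reversals in total — an even number — so the step-chain sprocket turns the same way as the motor.

clockwise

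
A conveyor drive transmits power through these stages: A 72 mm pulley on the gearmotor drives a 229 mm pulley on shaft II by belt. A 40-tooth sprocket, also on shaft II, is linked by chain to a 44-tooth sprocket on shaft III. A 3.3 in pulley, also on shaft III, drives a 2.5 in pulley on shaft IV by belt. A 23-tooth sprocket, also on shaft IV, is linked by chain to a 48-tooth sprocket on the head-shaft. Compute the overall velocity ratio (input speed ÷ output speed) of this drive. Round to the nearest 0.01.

5.53

Each stage contributes driven/driver: belt 229/72 = 3.1806, chain 44/40 = 1.1, belt 2.5/3.3 = 0.75758, chain 48/23 = 2.087.
Overall: 3.1806 × 1.1 × 0.75758 × 2.087 = 5.5314.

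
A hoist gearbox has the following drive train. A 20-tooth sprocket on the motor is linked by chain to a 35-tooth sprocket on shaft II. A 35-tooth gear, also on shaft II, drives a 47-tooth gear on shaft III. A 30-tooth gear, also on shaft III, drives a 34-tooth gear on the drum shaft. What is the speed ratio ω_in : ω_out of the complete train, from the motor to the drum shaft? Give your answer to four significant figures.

Each stage contributes driven/driver: chain 35/20 = 1.75, gear mesh 47/35 = 1.3429, gear mesh 34/30 = 1.1333.
Overall: 1.75 × 1.3429 × 1.1333 = 2.6633.

2.663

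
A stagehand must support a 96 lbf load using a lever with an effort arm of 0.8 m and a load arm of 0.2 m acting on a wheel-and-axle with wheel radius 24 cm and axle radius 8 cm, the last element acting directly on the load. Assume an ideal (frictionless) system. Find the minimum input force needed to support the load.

Lever MA = effort arm / load arm = 0.8/0.2 = 4.
Wheel-and-axle MA = R/r = 24/8 = 3.
Combined ideal MA = 4 × 3 = 12.
Effort = load / MA = 96 / 12 = 8 lbf.

8 lbf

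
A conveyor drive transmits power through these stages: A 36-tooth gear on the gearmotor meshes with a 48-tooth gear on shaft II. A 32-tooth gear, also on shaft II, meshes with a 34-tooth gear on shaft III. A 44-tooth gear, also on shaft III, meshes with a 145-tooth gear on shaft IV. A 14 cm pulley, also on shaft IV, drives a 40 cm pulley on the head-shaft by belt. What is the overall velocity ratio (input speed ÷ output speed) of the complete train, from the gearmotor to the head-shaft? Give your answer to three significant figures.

13.3

Each stage contributes driven/driver: gear mesh 48/36 = 1.3333, gear mesh 34/32 = 1.0625, gear mesh 145/44 = 3.2955, belt 40/14 = 2.8571.
Overall: 1.3333 × 1.0625 × 3.2955 × 2.8571 = 13.339.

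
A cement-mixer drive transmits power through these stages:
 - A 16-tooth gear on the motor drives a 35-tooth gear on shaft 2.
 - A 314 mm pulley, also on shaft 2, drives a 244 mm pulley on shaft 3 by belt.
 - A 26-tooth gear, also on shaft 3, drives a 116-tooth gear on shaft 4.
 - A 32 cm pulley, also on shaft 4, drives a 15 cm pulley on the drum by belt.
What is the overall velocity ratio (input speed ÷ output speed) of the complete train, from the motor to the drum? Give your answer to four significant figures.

3.555

Each stage contributes driven/driver: gear mesh 35/16 = 2.1875, belt 244/314 = 0.77707, gear mesh 116/26 = 4.4615, belt 15/32 = 0.46875.
Overall: 2.1875 × 0.77707 × 4.4615 × 0.46875 = 3.555.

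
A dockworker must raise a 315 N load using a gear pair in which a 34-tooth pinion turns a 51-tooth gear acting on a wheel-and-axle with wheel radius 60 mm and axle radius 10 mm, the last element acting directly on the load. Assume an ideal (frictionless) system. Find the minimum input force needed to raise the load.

Gear pair MA = 51/34 = 1.5.
Wheel-and-axle MA = R/r = 60/10 = 6.
Combined ideal MA = 1.5 × 6 = 9.
Effort = load / MA = 315 / 9 = 35 N.

35 N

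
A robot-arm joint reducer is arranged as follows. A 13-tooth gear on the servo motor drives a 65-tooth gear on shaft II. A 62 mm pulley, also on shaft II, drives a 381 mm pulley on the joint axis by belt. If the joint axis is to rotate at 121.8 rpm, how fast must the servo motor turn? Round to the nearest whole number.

Overall ratio R = 5 × 6.1452 = 30.726.
Required input speed = output speed × R = 121.8 × 30.726 = 3742.4 rpm.

3742 rpm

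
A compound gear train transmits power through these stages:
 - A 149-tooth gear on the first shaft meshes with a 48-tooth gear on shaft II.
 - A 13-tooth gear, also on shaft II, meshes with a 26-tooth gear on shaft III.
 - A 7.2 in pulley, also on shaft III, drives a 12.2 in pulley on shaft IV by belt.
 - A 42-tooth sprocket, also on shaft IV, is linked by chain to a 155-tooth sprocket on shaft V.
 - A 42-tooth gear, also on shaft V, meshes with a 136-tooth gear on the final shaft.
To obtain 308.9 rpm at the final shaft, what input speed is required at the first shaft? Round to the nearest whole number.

Overall ratio R = 0.32215 × 2 × 1.6944 × 3.6905 × 3.2381 = 13.046.
Required input speed = output speed × R = 308.9 × 13.046 = 4030 rpm.

4030 rpm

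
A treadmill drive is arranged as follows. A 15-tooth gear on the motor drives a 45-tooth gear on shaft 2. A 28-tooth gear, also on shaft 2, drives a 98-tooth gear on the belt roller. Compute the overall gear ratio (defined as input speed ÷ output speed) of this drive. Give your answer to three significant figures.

10.5

Each stage contributes driven/driver: gear mesh 45/15 = 3, gear mesh 98/28 = 3.5.
Overall: 3 × 3.5 = 10.5.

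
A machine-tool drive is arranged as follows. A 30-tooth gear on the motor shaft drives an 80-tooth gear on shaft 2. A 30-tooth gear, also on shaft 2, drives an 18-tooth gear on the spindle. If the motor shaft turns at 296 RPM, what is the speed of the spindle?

the motor shaft → shaft 2 (gear mesh, 80/30): 296 ÷ 2.6667 = 111 RPM
shaft 2 → the spindle (gear mesh, 18/30): 111 ÷ 0.6 = 185 RPM

185 RPM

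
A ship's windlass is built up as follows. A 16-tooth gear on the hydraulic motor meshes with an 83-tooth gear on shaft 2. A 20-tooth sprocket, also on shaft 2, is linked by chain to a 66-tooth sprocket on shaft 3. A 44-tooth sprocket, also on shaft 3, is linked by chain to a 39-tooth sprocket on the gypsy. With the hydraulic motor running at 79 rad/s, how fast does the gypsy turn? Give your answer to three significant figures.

Gear mesh: ratio = 83/16 = 5.1875, so shaft 2 turns at 79 / 5.1875 = 15.229 rad/s.
Chain: ratio = 66/20 = 3.3, so shaft 3 turns at 15.229 / 3.3 = 4.6148 rad/s.
Chain: ratio = 39/44 = 0.88636, so the gypsy turns at 4.6148 / 0.88636 = 5.2065 rad/s.

5.21 rad/s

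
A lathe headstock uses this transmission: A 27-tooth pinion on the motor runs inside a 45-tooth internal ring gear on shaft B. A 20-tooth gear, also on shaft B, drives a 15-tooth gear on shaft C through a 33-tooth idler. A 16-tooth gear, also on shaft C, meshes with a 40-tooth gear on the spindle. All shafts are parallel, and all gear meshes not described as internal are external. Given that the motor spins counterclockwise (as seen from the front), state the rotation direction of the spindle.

the motor → shaft B: internal mesh, same direction → CCW.
shaft B → shaft C: driver → idler → driven is 2 external meshes, 2 reversals → CCW.
shaft C → the spindle: external mesh, 1 reversal → CW.
3 reversals in total — an odd number — so the spindle turns opposite to the motor.

clockwise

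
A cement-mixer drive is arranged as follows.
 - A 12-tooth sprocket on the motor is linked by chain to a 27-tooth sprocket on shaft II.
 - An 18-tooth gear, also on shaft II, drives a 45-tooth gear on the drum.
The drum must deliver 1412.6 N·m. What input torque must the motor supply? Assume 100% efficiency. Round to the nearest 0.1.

251.1 N·m

Overall ratio R = 2.25 × 2.5 = 5.625.
Input torque = output torque / R = 1412.6 / 5.625 = 251.13 N·m.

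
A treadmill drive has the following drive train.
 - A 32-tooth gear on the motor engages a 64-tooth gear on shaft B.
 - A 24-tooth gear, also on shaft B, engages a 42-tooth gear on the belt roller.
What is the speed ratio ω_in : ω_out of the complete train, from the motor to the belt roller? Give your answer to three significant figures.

3.50

Each stage contributes driven/driver: gear mesh 64/32 = 2, gear mesh 42/24 = 1.75.
Overall: 2 × 1.75 = 3.5.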